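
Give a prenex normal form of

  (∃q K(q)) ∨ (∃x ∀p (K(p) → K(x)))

Eliminate → and ↔ using ¬ and ∨.
  (∃q K(q)) ∨ (∃x ∀p (¬K(p) ∨ K(x)))
All bound variables are already distinct, so no renaming is needed.
Finally move all quantifiers to the prefix:
  ∃q ∃x ∀p (K(q) ∨ ¬K(p) ∨ K(x))

∃q ∃x ∀p (K(q) ∨ ¬K(p) ∨ K(x))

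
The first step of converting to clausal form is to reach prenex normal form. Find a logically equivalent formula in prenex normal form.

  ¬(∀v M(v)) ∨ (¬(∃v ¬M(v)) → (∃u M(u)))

Rewrite implications/biconditionals: A → B as ¬A ∨ B.
  ¬(∀v M(v)) ∨ ¬¬(∃v ¬M(v)) ∨ (∃u M(u))
Move each ¬ inward, flipping quantifiers it crosses:
  (∃v ¬M(v)) ∨ (∃v ¬M(v)) ∨ (∃u M(u))
Standardize variables apart so no two quantifiers bind the same name: v↦p.
  (∃v ¬M(v)) ∨ (∃p ¬M(p)) ∨ (∃u M(u))
Extract every quantifier outward, since the variables are now distinct and don't occur free across branches:
  ∃v ∃p ∃u (¬M(v) ∨ ¬M(p) ∨ M(u))

∃v ∃p ∃u (¬M(v) ∨ ¬M(p) ∨ M(u))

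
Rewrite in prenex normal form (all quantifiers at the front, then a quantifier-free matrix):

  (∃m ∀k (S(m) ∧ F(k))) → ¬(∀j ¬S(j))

∀m ∃k ∃j (¬S(m) ∨ ¬F(k) ∨ S(j))

First replace A → B with ¬A ∨ B.
  ¬(∃m ∀k (S(m) ∧ F(k))) ∨ ¬(∀j ¬S(j))
Drive negations inward (¬∀x A ≡ ∃x ¬A, ¬∃x A ≡ ∀x ¬A, De Morgan for ∧/∨):
  (∀m ∃k (¬S(m) ∨ ¬F(k))) ∨ (∃j S(j))
All bound variables are already distinct, so no renaming is needed.
Finally move all quantifiers to the prefix:
  ∀m ∃k ∃j (¬S(m) ∨ ¬F(k) ∨ S(j))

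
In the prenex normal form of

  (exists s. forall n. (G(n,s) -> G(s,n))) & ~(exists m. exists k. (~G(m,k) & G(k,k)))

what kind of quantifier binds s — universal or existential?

First replace A → B with ¬A ∨ B.
  (exists s. forall n. (~G(n,s) | G(s,n))) & ~(exists m. exists k. (~G(m,k) & G(k,k)))
Drive negations inward (¬∀x A ≡ ∃x ¬A, ¬∃x A ≡ ∀x ¬A, De Morgan for ∧/∨):
  (exists s. forall n. (~G(n,s) | G(s,n))) & (forall m. forall k. (G(m,k) | ~G(k,k)))
All bound variables are already distinct, so no renaming is needed.
Pull the quantifiers to the front (each side's bound variable is not free in the other side):
  exists s. forall n. forall m. forall k. ((~G(n,s) | G(s,n)) & (G(m,k) | ~G(k,k)))
The quantifier exists s sits under an even number of negations (counting the antecedent side of each →), so it remains existential.

existential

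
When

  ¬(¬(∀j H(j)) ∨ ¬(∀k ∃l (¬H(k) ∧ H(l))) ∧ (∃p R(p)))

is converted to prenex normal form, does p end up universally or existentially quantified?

Move each ¬ inward, flipping quantifiers it crosses:
  (∀j H(j)) ∧ ((∀k ∃l (¬H(k) ∧ H(l))) ∨ (∀p ¬R(p)))
Extract every quantifier outward, since the variables are now distinct and don't occur free across branches:
  ∀j ∀k ∃l ∀p (H(j) ∧ (¬H(k) ∧ H(l) ∨ ¬R(p)))
The quantifier ∃p sits under an odd number of negations, so it flips to ∀p.

universal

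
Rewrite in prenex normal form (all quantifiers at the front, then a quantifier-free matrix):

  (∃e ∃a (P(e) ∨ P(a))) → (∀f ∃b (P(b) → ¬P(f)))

Eliminate → and ↔ using ¬ and ∨.
  ¬(∃e ∃a (P(e) ∨ P(a))) ∨ (∀f ∃b (¬P(b) ∨ ¬P(f)))
Drive negations inward (¬∀x A ≡ ∃x ¬A, ¬∃x A ≡ ∀x ¬A, De Morgan for ∧/∨):
  (∀e ∀a (¬P(e) ∧ ¬P(a))) ∨ (∀f ∃b (¬P(b) ∨ ¬P(f)))
All bound variables are already distinct, so no renaming is needed.
Extract every quantifier outward, since the variables are now distinct and don't occur free across branches:
  ∀e ∀a ∀f ∃b (¬P(e) ∧ ¬P(a) ∨ ¬P(b) ∨ ¬P(f))

∀e ∀a ∀f ∃b (¬P(e) ∧ ¬P(a) ∨ ¬P(b) ∨ ¬P(f))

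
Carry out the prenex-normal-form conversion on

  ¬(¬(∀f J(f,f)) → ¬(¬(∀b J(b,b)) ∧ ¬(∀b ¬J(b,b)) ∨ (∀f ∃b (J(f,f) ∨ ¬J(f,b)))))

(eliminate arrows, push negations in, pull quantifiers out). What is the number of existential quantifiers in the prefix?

4

Eliminate → and ↔ using ¬ and ∨.
  ¬(¬¬(∀f J(f,f)) ∨ ¬(¬(∀b J(b,b)) ∧ ¬(∀b ¬J(b,b)) ∨ (∀f ∃b (J(f,f) ∨ ¬J(f,b)))))
Move each ¬ inward, flipping quantifiers it crosses:
  (∃f ¬J(f,f)) ∧ ((∃b ¬J(b,b)) ∧ (∃b J(b,b)) ∨ (∀f ∃b (J(f,f) ∨ ¬J(f,b))))
Standardize variables apart so no two quantifiers bind the same name: b↦z, f↦p, b↦v1.
  (∃f ¬J(f,f)) ∧ ((∃b ¬J(b,b)) ∧ (∃z J(z,z)) ∨ (∀p ∃v1 (J(p,p) ∨ ¬J(p,v1))))
Pull the quantifiers to the front (each side's bound variable is not free in the other side):
  ∃f ∃b ∃z ∀p ∃v1 (¬J(f,f) ∧ (¬J(b,b) ∧ J(z,z) ∨ J(p,p) ∨ ¬J(p,v1)))
The prefix is ∃f ∃b ∃z ∀p ∃v1: 1 universal, 4 existential.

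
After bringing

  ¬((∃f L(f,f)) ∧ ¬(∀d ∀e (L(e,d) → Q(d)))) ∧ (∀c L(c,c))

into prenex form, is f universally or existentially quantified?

Eliminate → and ↔ using ¬ and ∨.
  ¬((∃f L(f,f)) ∧ ¬(∀d ∀e (¬L(e,d) ∨ Q(d)))) ∧ (∀c L(c,c))
Push ¬ through the quantifiers and connectives to reach negation normal form:
  ((∀f ¬L(f,f)) ∨ (∀d ∀e (¬L(e,d) ∨ Q(d)))) ∧ (∀c L(c,c))
All bound variables are already distinct, so no renaming is needed.
Extract every quantifier outward, since the variables are now distinct and don't occur free across branches:
  ∀f ∀d ∀e ∀c ((¬L(f,f) ∨ ¬L(e,d) ∨ Q(d)) ∧ L(c,c))
The quantifier ∃f sits under an odd number of negations (counting the antecedent side of each →), so it flips to ∀f.

universal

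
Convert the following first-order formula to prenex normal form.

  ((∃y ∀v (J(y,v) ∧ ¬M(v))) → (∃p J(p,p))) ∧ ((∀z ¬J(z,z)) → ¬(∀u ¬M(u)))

Eliminate → and ↔ using ¬ and ∨.
  (¬(∃y ∀v (J(y,v) ∧ ¬M(v))) ∨ (∃p J(p,p))) ∧ (¬(∀z ¬J(z,z)) ∨ ¬(∀u ¬M(u)))
Push ¬ through the quantifiers and connectives to reach negation normal form:
  ((∀y ∃v (¬J(y,v) ∨ M(v))) ∨ (∃p J(p,p))) ∧ ((∃z J(z,z)) ∨ (∃u M(u)))
Pull the quantifiers to the front (each side's bound variable is not free in the other side):
  ∀y ∃v ∃p ∃z ∃u ((¬J(y,v) ∨ M(v) ∨ J(p,p)) ∧ (J(z,z) ∨ M(u)))

∀y ∃v ∃p ∃z ∃u ((¬J(y,v) ∨ M(v) ∨ J(p,p)) ∧ (J(z,z) ∨ M(u)))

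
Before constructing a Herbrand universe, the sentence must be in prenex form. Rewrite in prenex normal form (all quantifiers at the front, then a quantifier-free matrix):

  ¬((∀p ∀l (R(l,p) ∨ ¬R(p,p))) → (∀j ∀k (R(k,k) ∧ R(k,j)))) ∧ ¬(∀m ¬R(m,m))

Eliminate → and ↔ using ¬ and ∨.
  ¬(¬(∀p ∀l (R(l,p) ∨ ¬R(p,p))) ∨ (∀j ∀k (R(k,k) ∧ R(k,j)))) ∧ ¬(∀m ¬R(m,m))
Drive negations inward (¬∀x A ≡ ∃x ¬A, ¬∃x A ≡ ∀x ¬A, De Morgan for ∧/∨):
  (∀p ∀l (R(l,p) ∨ ¬R(p,p))) ∧ (∃j ∃k (¬R(k,k) ∨ ¬R(k,j))) ∧ (∃m R(m,m))
All bound variables are already distinct, so no renaming is needed.
Finally move all quantifiers to the prefix:
  ∀p ∀l ∃j ∃k ∃m ((R(l,p) ∨ ¬R(p,p)) ∧ (¬R(k,k) ∨ ¬R(k,j)) ∧ R(m,m))

∀p ∀l ∃j ∃k ∃m ((R(l,p) ∨ ¬R(p,p)) ∧ (¬R(k,k) ∨ ¬R(k,j)) ∧ R(m,m))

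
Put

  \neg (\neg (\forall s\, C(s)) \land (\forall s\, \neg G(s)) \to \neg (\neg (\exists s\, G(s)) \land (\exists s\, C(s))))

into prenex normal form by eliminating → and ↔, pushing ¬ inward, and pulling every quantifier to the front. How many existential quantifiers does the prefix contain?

2

Rewrite implications/biconditionals: A → B as ¬A ∨ B.
  \neg (\neg (\neg (\forall s\, C(s)) \land (\forall s\, \neg G(s))) \lor \neg (\neg (\exists s\, G(s)) \land (\exists s\, C(s))))
Drive negations inward (¬∀x A ≡ ∃x ¬A, ¬∃x A ≡ ∀x ¬A, De Morgan for ∧/∨):
  (\exists s\, \neg C(s)) \land (\forall s\, \neg G(s)) \land (\forall s\, \neg G(s)) \land (\exists s\, C(s))
Give each quantifier a distinct variable: s↦a, s↦q, s↦u.
  (\exists s\, \neg C(s)) \land (\forall a\, \neg G(a)) \land (\forall q\, \neg G(q)) \land (\exists u\, C(u))
Finally move all quantifiers to the prefix:
  \exists s\, \forall a\, \forall q\, \exists u\, (\neg C(s) \land \neg G(a) \land \neg G(q) \land C(u))
The prefix is \exists s \forall a \forall q \exists u: 2 universal, 2 existential.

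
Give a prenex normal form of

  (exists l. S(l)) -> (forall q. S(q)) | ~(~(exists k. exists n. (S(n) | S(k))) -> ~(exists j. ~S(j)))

Rewrite implications/biconditionals: A → B as ¬A ∨ B.
  ~(exists l. S(l)) | (forall q. S(q)) | ~(~~(exists k. exists n. (S(n) | S(k))) | ~(exists j. ~S(j)))
Push ¬ through the quantifiers and connectives to reach negation normal form:
  (forall l. ~S(l)) | (forall q. S(q)) | (forall k. forall n. (~S(n) & ~S(k))) & (exists j. ~S(j))
All bound variables are already distinct, so no renaming is needed.
Extract every quantifier outward, since the variables are now distinct and don't occur free across branches:
  forall l. forall q. forall k. forall n. exists j. (~S(l) | S(q) | ~S(n) & ~S(k) & ~S(j))

forall l. forall q. forall k. forall n. exists j. (~S(l) | S(q) | ~S(n) & ~S(k) & ~S(j))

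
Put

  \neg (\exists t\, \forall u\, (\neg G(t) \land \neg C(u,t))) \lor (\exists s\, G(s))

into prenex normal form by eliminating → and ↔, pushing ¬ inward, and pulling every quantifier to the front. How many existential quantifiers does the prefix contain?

2

Push ¬ through the quantifiers and connectives to reach negation normal form:
  (\forall t\, \exists u\, (G(t) \lor C(u,t))) \lor (\exists s\, G(s))
All bound variables are already distinct, so no renaming is needed.
Pull the quantifiers to the front (each side's bound variable is not free in the other side):
  \forall t\, \exists u\, \exists s\, (G(t) \lor C(u,t) \lor G(s))
The prefix is \forall t \exists u \exists s: 1 universal, 2 existential.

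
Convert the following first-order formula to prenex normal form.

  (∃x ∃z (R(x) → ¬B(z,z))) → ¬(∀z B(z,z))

∀x ∀z ∃p (R(x) ∧ B(z,z) ∨ ¬B(p,p))

Rewrite implications/biconditionals: A → B as ¬A ∨ B.
  ¬(∃x ∃z (¬R(x) ∨ ¬B(z,z))) ∨ ¬(∀z B(z,z))
Push ¬ through the quantifiers and connectives to reach negation normal form:
  (∀x ∀z (R(x) ∧ B(z,z))) ∨ (∃z ¬B(z,z))
Give each quantifier a distinct variable: z↦p.
  (∀x ∀z (R(x) ∧ B(z,z))) ∨ (∃p ¬B(p,p))
Pull the quantifiers to the front (each side's bound variable is not free in the other side):
  ∀x ∀z ∃p (R(x) ∧ B(z,z) ∨ ¬B(p,p))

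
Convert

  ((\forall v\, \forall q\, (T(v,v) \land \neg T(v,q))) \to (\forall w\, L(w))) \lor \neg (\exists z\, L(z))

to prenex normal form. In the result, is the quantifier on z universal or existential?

universal

Rewrite implications/biconditionals: A → B as ¬A ∨ B.
  \neg (\forall v\, \forall q\, (T(v,v) \land \neg T(v,q))) \lor (\forall w\, L(w)) \lor \neg (\exists z\, L(z))
Push ¬ through the quantifiers and connectives to reach negation normal form:
  (\exists v\, \exists q\, (\neg T(v,v) \lor T(v,q))) \lor (\forall w\, L(w)) \lor (\forall z\, \neg L(z))
All bound variables are already distinct, so no renaming is needed.
Extract every quantifier outward, since the variables are now distinct and don't occur free across branches:
  \exists v\, \exists q\, \forall w\, \forall z\, (\neg T(v,v) \lor T(v,q) \lor L(w) \lor \neg L(z))
The quantifier \exists z sits under an odd number of negations (counting the antecedent side of each →), so it flips to \forall z.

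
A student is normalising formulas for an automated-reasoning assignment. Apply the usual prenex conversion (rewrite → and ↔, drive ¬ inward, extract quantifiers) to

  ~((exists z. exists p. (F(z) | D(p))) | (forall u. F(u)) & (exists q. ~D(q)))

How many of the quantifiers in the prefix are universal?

3

Drive negations inward (¬∀x A ≡ ∃x ¬A, ¬∃x A ≡ ∀x ¬A, De Morgan for ∧/∨):
  (forall z. forall p. (~F(z) & ~D(p))) & ((exists u. ~F(u)) | (forall q. D(q)))
All bound variables are already distinct, so no renaming is needed.
Extract every quantifier outward, since the variables are now distinct and don't occur free across branches:
  forall z. forall p. exists u. forall q. (~F(z) & ~D(p) & (~F(u) | D(q)))
The prefix is forall z forall p exists u forall q: 3 universal, 1 existential.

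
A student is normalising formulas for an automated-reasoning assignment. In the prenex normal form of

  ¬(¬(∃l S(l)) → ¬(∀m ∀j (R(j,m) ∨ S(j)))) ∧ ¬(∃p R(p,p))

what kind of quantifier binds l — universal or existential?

First replace A → B with ¬A ∨ B.
  ¬(¬¬(∃l S(l)) ∨ ¬(∀m ∀j (R(j,m) ∨ S(j)))) ∧ ¬(∃p R(p,p))
Push ¬ through the quantifiers and connectives to reach negation normal form:
  (∀l ¬S(l)) ∧ (∀m ∀j (R(j,m) ∨ S(j))) ∧ (∀p ¬R(p,p))
All bound variables are already distinct, so no renaming is needed.
Extract every quantifier outward, since the variables are now distinct and don't occur free across branches:
  ∀l ∀m ∀j ∀p (¬S(l) ∧ (R(j,m) ∨ S(j)) ∧ ¬R(p,p))
The quantifier ∃l sits under an odd number of negations (counting the antecedent side of each →), so it flips to ∀l.

universal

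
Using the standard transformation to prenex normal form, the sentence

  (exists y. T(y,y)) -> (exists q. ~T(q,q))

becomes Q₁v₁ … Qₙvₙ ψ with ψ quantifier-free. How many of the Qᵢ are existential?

Rewrite implications/biconditionals: A → B as ¬A ∨ B.
  ~(exists y. T(y,y)) | (exists q. ~T(q,q))
Drive negations inward (¬∀x A ≡ ∃x ¬A, ¬∃x A ≡ ∀x ¬A, De Morgan for ∧/∨):
  (forall y. ~T(y,y)) | (exists q. ~T(q,q))
Finally move all quantifiers to the prefix:
  forall y. exists q. (~T(y,y) | ~T(q,q))
The prefix is forall y exists q: 1 universal, 1 existential.

1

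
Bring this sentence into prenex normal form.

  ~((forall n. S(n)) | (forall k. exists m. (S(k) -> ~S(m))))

exists n. exists k. forall m. (~S(n) & S(k) & S(m))

First replace A → B with ¬A ∨ B.
  ~((forall n. S(n)) | (forall k. exists m. (~S(k) | ~S(m))))
Drive negations inward (¬∀x A ≡ ∃x ¬A, ¬∃x A ≡ ∀x ¬A, De Morgan for ∧/∨):
  (exists n. ~S(n)) & (exists k. forall m. (S(k) & S(m)))
All bound variables are already distinct, so no renaming is needed.
Finally move all quantifiers to the prefix:
  exists n. exists k. forall m. (~S(n) & S(k) & S(m))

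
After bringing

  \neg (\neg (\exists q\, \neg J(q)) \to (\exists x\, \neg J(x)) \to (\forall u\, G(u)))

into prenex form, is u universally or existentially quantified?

existential

Rewrite implications/biconditionals: A → B as ¬A ∨ B.
  \neg (\neg \neg (\exists q\, \neg J(q)) \lor \neg (\exists x\, \neg J(x)) \lor (\forall u\, G(u)))
Move each ¬ inward, flipping quantifiers it crosses:
  (\forall q\, J(q)) \land (\exists x\, \neg J(x)) \land (\exists u\, \neg G(u))
All bound variables are already distinct, so no renaming is needed.
Finally move all quantifiers to the prefix:
  \forall q\, \exists x\, \exists u\, (J(q) \land \neg J(x) \land \neg G(u))
The quantifier \forall u sits under an odd number of negations (counting the antecedent side of each →), so it flips to \exists u.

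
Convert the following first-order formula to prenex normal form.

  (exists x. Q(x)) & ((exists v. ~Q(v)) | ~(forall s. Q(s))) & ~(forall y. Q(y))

Push ¬ through the quantifiers and connectives to reach negation normal form:
  (exists x. Q(x)) & ((exists v. ~Q(v)) | (exists s. ~Q(s))) & (exists y. ~Q(y))
Extract every quantifier outward, since the variables are now distinct and don't occur free across branches:
  exists x. exists v. exists s. exists y. (Q(x) & (~Q(v) | ~Q(s)) & ~Q(y))

exists x. exists v. exists s. exists y. (Q(x) & (~Q(v) | ~Q(s)) & ~Q(y))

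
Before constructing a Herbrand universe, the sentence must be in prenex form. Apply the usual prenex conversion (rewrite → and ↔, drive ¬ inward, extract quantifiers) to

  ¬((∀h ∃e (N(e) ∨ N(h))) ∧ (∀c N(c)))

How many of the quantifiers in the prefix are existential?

2

Move each ¬ inward, flipping quantifiers it crosses:
  (∃h ∀e (¬N(e) ∧ ¬N(h))) ∨ (∃c ¬N(c))
All bound variables are already distinct, so no renaming is needed.
Finally move all quantifiers to the prefix:
  ∃h ∀e ∃c (¬N(e) ∧ ¬N(h) ∨ ¬N(c))
The prefix is ∃h ∀e ∃c: 1 universal, 2 existential.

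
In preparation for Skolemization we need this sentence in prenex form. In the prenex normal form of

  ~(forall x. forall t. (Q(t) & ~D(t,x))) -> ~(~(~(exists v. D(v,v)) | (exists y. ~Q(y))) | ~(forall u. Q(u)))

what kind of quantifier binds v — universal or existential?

Eliminate → and ↔ using ¬ and ∨.
  ~~(forall x. forall t. (Q(t) & ~D(t,x))) | ~(~(~(exists v. D(v,v)) | (exists y. ~Q(y))) | ~(forall u. Q(u)))
Move each ¬ inward, flipping quantifiers it crosses:
  (forall x. forall t. (Q(t) & ~D(t,x))) | ((forall v. ~D(v,v)) | (exists y. ~Q(y))) & (forall u. Q(u))
All bound variables are already distinct, so no renaming is needed.
Pull the quantifiers to the front (each side's bound variable is not free in the other side):
  forall x. forall t. forall v. exists y. forall u. (Q(t) & ~D(t,x) | (~D(v,v) | ~Q(y)) & Q(u))
The quantifier exists v sits under an odd number of negations (counting the antecedent side of each →), so it flips to forall v.

universal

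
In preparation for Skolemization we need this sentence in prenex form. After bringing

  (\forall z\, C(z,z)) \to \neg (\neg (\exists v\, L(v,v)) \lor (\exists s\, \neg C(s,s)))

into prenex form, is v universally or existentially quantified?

Eliminate → and ↔ using ¬ and ∨.
  \neg (\forall z\, C(z,z)) \lor \neg (\neg (\exists v\, L(v,v)) \lor (\exists s\, \neg C(s,s)))
Push ¬ through the quantifiers and connectives to reach negation normal form:
  (\exists z\, \neg C(z,z)) \lor (\exists v\, L(v,v)) \land (\forall s\, C(s,s))
Finally move all quantifiers to the prefix:
  \exists z\, \exists v\, \forall s\, (\neg C(z,z) \lor L(v,v) \land C(s,s))
The quantifier \exists v sits under an even number of negations (counting the antecedent side of each →), so it remains existential.

existential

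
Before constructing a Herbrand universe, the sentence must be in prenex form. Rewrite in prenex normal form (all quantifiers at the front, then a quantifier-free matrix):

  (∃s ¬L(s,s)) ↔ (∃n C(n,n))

∀s ∃n ∀u ∃u1 ((L(s,s) ∨ C(n,n)) ∧ (¬C(u,u) ∨ ¬L(u1,u1)))

First replace A → B with ¬A ∨ B; A ↔ B as (¬A ∨ B) ∧ (¬B ∨ A).
  (¬(∃s ¬L(s,s)) ∨ (∃n C(n,n))) ∧ (¬(∃n C(n,n)) ∨ (∃s ¬L(s,s)))
Drive negations inward (¬∀x A ≡ ∃x ¬A, ¬∃x A ≡ ∀x ¬A, De Morgan for ∧/∨):
  ((∀s L(s,s)) ∨ (∃n C(n,n))) ∧ ((∀n ¬C(n,n)) ∨ (∃s ¬L(s,s)))
Rename bound variables to avoid capture: n↦u, s↦u1.
  ((∀s L(s,s)) ∨ (∃n C(n,n))) ∧ ((∀u ¬C(u,u)) ∨ (∃u1 ¬L(u1,u1)))
Pull the quantifiers to the front (each side's bound variable is not free in the other side):
  ∀s ∃n ∀u ∃u1 ((L(s,s) ∨ C(n,n)) ∧ (¬C(u,u) ∨ ¬L(u1,u1)))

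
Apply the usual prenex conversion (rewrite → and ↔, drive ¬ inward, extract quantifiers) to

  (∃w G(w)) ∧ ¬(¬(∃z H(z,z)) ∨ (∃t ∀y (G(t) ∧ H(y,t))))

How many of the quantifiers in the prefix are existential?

Drive negations inward (¬∀x A ≡ ∃x ¬A, ¬∃x A ≡ ∀x ¬A, De Morgan for ∧/∨):
  (∃w G(w)) ∧ (∃z H(z,z)) ∧ (∀t ∃y (¬G(t) ∨ ¬H(y,t)))
All bound variables are already distinct, so no renaming is needed.
Extract every quantifier outward, since the variables are now distinct and don't occur free across branches:
  ∃w ∃z ∀t ∃y (G(w) ∧ H(z,z) ∧ (¬G(t) ∨ ¬H(y,t)))
The prefix is ∃w ∃z ∀t ∃y: 1 universal, 3 existential.

3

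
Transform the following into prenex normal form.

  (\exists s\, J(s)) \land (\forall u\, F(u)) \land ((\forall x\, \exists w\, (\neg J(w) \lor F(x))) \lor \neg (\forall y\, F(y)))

Push ¬ through the quantifiers and connectives to reach negation normal form:
  (\exists s\, J(s)) \land (\forall u\, F(u)) \land ((\forall x\, \exists w\, (\neg J(w) \lor F(x))) \lor (\exists y\, \neg F(y)))
All bound variables are already distinct, so no renaming is needed.
Finally move all quantifiers to the prefix:
  \exists s\, \forall u\, \forall x\, \exists w\, \exists y\, (J(s) \land F(u) \land (\neg J(w) \lor F(x) \lor \neg F(y)))

\exists s\, \forall u\, \forall x\, \exists w\, \exists y\, (J(s) \land F(u) \land (\neg J(w) \lor F(x) \lor \neg F(y)))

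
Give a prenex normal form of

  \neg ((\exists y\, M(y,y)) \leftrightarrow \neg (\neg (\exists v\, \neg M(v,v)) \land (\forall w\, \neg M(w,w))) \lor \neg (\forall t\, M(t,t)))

First replace A → B with ¬A ∨ B; A ↔ B as (¬A ∨ B) ∧ (¬B ∨ A).
  \neg ((\neg (\exists y\, M(y,y)) \lor \neg (\neg (\exists v\, \neg M(v,v)) \land (\forall w\, \neg M(w,w))) \lor \neg (\forall t\, M(t,t))) \land (\neg (\neg (\neg (\exists v\, \neg M(v,v)) \land (\forall w\, \neg M(w,w))) \lor \neg (\forall t\, M(t,t))) \lor (\exists y\, M(y,y))))
Drive negations inward (¬∀x A ≡ ∃x ¬A, ¬∃x A ≡ ∀x ¬A, De Morgan for ∧/∨):
  (\exists y\, M(y,y)) \land (\forall v\, M(v,v)) \land (\forall w\, \neg M(w,w)) \land (\forall t\, M(t,t)) \lor ((\exists v\, \neg M(v,v)) \lor (\exists w\, M(w,w)) \lor (\exists t\, \neg M(t,t))) \land (\forall y\, \neg M(y,y))
Rename bound variables to avoid capture: v↦q, w↦u, t↦x, y↦s.
  (\exists y\, M(y,y)) \land (\forall v\, M(v,v)) \land (\forall w\, \neg M(w,w)) \land (\forall t\, M(t,t)) \lor ((\exists q\, \neg M(q,q)) \lor (\exists u\, M(u,u)) \lor (\exists x\, \neg M(x,x))) \land (\forall s\, \neg M(s,s))
Finally move all quantifiers to the prefix:
  \exists y\, \forall v\, \forall w\, \forall t\, \exists q\, \exists u\, \exists x\, \forall s\, (M(y,y) \land M(v,v) \land \neg M(w,w) \land M(t,t) \lor (\neg M(q,q) \lor M(u,u) \lor \neg M(x,x)) \land \neg M(s,s))

\exists y\, \forall v\, \forall w\, \forall t\, \exists q\, \exists u\, \exists x\, \forall s\, (M(y,y) \land M(v,v) \land \neg M(w,w) \land M(t,t) \lor (\neg M(q,q) \lor M(u,u) \lor \neg M(x,x)) \land \neg M(s,s))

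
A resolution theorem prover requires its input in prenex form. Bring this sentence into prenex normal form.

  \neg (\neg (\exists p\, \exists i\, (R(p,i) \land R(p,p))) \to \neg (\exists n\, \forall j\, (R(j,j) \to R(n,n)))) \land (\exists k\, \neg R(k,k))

\forall p\, \forall i\, \exists n\, \forall j\, \exists k\, ((\neg R(p,i) \lor \neg R(p,p)) \land (\neg R(j,j) \lor R(n,n)) \land \neg R(k,k))

Rewrite implications/biconditionals: A → B as ¬A ∨ B.
  \neg (\neg \neg (\exists p\, \exists i\, (R(p,i) \land R(p,p))) \lor \neg (\exists n\, \forall j\, (\neg R(j,j) \lor R(n,n)))) \land (\exists k\, \neg R(k,k))
Push ¬ through the quantifiers and connectives to reach negation normal form:
  (\forall p\, \forall i\, (\neg R(p,i) \lor \neg R(p,p))) \land (\exists n\, \forall j\, (\neg R(j,j) \lor R(n,n))) \land (\exists k\, \neg R(k,k))
All bound variables are already distinct, so no renaming is needed.
Extract every quantifier outward, since the variables are now distinct and don't occur free across branches:
  \forall p\, \forall i\, \exists n\, \forall j\, \exists k\, ((\neg R(p,i) \lor \neg R(p,p)) \land (\neg R(j,j) \lor R(n,n)) \land \neg R(k,k))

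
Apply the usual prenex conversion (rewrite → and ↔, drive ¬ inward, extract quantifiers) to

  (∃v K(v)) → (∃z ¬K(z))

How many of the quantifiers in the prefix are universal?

1

First replace A → B with ¬A ∨ B.
  ¬(∃v K(v)) ∨ (∃z ¬K(z))
Push ¬ through the quantifiers and connectives to reach negation normal form:
  (∀v ¬K(v)) ∨ (∃z ¬K(z))
Finally move all quantifiers to the prefix:
  ∀v ∃z (¬K(v) ∨ ¬K(z))
The prefix is ∀v ∃z: 1 universal, 1 existential.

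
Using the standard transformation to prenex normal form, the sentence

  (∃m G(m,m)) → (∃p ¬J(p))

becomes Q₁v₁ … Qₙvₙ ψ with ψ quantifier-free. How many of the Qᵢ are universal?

1

Rewrite implications/biconditionals: A → B as ¬A ∨ B.
  ¬(∃m G(m,m)) ∨ (∃p ¬J(p))
Move each ¬ inward, flipping quantifiers it crosses:
  (∀m ¬G(m,m)) ∨ (∃p ¬J(p))
Pull the quantifiers to the front (each side's bound variable is not free in the other side):
  ∀m ∃p (¬G(m,m) ∨ ¬J(p))
The prefix is ∀m ∃p: 1 universal, 1 existential.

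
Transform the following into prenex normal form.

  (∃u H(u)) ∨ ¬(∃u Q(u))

∃u ∀r (H(u) ∨ ¬Q(r))

Move each ¬ inward, flipping quantifiers it crosses:
  (∃u H(u)) ∨ (∀u ¬Q(u))
Give each quantifier a distinct variable: u↦r.
  (∃u H(u)) ∨ (∀r ¬Q(r))
Pull the quantifiers to the front (each side's bound variable is not free in the other side):
  ∃u ∀r (H(u) ∨ ¬Q(r))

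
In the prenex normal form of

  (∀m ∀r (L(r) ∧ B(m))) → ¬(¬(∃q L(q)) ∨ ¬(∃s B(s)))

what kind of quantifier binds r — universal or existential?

existential

Rewrite implications/biconditionals: A → B as ¬A ∨ B.
  ¬(∀m ∀r (L(r) ∧ B(m))) ∨ ¬(¬(∃q L(q)) ∨ ¬(∃s B(s)))
Push ¬ through the quantifiers and connectives to reach negation normal form:
  (∃m ∃r (¬L(r) ∨ ¬B(m))) ∨ (∃q L(q)) ∧ (∃s B(s))
Pull the quantifiers to the front (each side's bound variable is not free in the other side):
  ∃m ∃r ∃q ∃s (¬L(r) ∨ ¬B(m) ∨ L(q) ∧ B(s))
The quantifier ∀r sits under an odd number of negations (counting the antecedent side of each →), so it flips to ∃r.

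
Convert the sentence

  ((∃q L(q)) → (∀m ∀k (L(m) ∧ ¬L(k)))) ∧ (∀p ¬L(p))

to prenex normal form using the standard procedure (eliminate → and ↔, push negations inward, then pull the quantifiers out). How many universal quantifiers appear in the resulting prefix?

4

Eliminate → and ↔ using ¬ and ∨.
  (¬(∃q L(q)) ∨ (∀m ∀k (L(m) ∧ ¬L(k)))) ∧ (∀p ¬L(p))
Move each ¬ inward, flipping quantifiers it crosses:
  ((∀q ¬L(q)) ∨ (∀m ∀k (L(m) ∧ ¬L(k)))) ∧ (∀p ¬L(p))
All bound variables are already distinct, so no renaming is needed.
Finally move all quantifiers to the prefix:
  ∀q ∀m ∀k ∀p ((¬L(q) ∨ L(m) ∧ ¬L(k)) ∧ ¬L(p))
The prefix is ∀q ∀m ∀k ∀p: 4 universal, 0 existential.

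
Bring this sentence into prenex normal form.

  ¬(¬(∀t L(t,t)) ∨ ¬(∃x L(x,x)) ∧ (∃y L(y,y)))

Move each ¬ inward, flipping quantifiers it crosses:
  (∀t L(t,t)) ∧ ((∃x L(x,x)) ∨ (∀y ¬L(y,y)))
Pull the quantifiers to the front (each side's bound variable is not free in the other side):
  ∀t ∃x ∀y (L(t,t) ∧ (L(x,x) ∨ ¬L(y,y)))

∀t ∃x ∀y (L(t,t) ∧ (L(x,x) ∨ ¬L(y,y)))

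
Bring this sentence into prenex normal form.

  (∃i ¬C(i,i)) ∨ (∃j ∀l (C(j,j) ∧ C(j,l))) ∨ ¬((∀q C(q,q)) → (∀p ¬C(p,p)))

∃i ∃j ∀l ∀q ∃p (¬C(i,i) ∨ C(j,j) ∧ C(j,l) ∨ C(q,q) ∧ C(p,p))

First replace A → B with ¬A ∨ B.
  (∃i ¬C(i,i)) ∨ (∃j ∀l (C(j,j) ∧ C(j,l))) ∨ ¬(¬(∀q C(q,q)) ∨ (∀p ¬C(p,p)))
Drive negations inward (¬∀x A ≡ ∃x ¬A, ¬∃x A ≡ ∀x ¬A, De Morgan for ∧/∨):
  (∃i ¬C(i,i)) ∨ (∃j ∀l (C(j,j) ∧ C(j,l))) ∨ (∀q C(q,q)) ∧ (∃p C(p,p))
Pull the quantifiers to the front (each side's bound variable is not free in the other side):
  ∃i ∃j ∀l ∀q ∃p (¬C(i,i) ∨ C(j,j) ∧ C(j,l) ∨ C(q,q) ∧ C(p,p))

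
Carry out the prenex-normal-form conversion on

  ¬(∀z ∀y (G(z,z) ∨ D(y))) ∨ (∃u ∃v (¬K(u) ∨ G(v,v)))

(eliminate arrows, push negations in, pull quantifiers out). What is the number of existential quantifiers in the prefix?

4

Push ¬ through the quantifiers and connectives to reach negation normal form:
  (∃z ∃y (¬G(z,z) ∧ ¬D(y))) ∨ (∃u ∃v (¬K(u) ∨ G(v,v)))
Finally move all quantifiers to the prefix:
  ∃z ∃y ∃u ∃v (¬G(z,z) ∧ ¬D(y) ∨ ¬K(u) ∨ G(v,v))
The prefix is ∃z ∃y ∃u ∃v: 0 universal, 4 existential.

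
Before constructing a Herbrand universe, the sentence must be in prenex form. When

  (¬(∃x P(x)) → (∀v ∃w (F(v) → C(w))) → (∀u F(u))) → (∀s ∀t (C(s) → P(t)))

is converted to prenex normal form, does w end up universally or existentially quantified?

existential

Rewrite implications/biconditionals: A → B as ¬A ∨ B.
  ¬(¬¬(∃x P(x)) ∨ ¬(∀v ∃w (¬F(v) ∨ C(w))) ∨ (∀u F(u))) ∨ (∀s ∀t (¬C(s) ∨ P(t)))
Push ¬ through the quantifiers and connectives to reach negation normal form:
  (∀x ¬P(x)) ∧ (∀v ∃w (¬F(v) ∨ C(w))) ∧ (∃u ¬F(u)) ∨ (∀s ∀t (¬C(s) ∨ P(t)))
All bound variables are already distinct, so no renaming is needed.
Finally move all quantifiers to the prefix:
  ∀x ∀v ∃w ∃u ∀s ∀t (¬P(x) ∧ (¬F(v) ∨ C(w)) ∧ ¬F(u) ∨ ¬C(s) ∨ P(t))
The quantifier ∃w sits under an even number of negations (counting the antecedent side of each →), so it remains existential.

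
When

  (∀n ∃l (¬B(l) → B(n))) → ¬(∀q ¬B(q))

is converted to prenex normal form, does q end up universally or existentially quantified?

First replace A → B with ¬A ∨ B.
  ¬(∀n ∃l (¬¬B(l) ∨ B(n))) ∨ ¬(∀q ¬B(q))
Drive negations inward (¬∀x A ≡ ∃x ¬A, ¬∃x A ≡ ∀x ¬A, De Morgan for ∧/∨):
  (∃n ∀l (¬B(l) ∧ ¬B(n))) ∨ (∃q B(q))
All bound variables are already distinct, so no renaming is needed.
Extract every quantifier outward, since the variables are now distinct and don't occur free across branches:
  ∃n ∀l ∃q (¬B(l) ∧ ¬B(n) ∨ B(q))
The quantifier ∀q sits under an odd number of negations (counting the antecedent side of each →), so it flips to ∃q.

existential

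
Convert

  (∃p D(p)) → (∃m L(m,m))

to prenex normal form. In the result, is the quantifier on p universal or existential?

First replace A → B with ¬A ∨ B.
  ¬(∃p D(p)) ∨ (∃m L(m,m))
Drive negations inward (¬∀x A ≡ ∃x ¬A, ¬∃x A ≡ ∀x ¬A, De Morgan for ∧/∨):
  (∀p ¬D(p)) ∨ (∃m L(m,m))
All bound variables are already distinct, so no renaming is needed.
Extract every quantifier outward, since the variables are now distinct and don't occur free across branches:
  ∀p ∃m (¬D(p) ∨ L(m,m))
The quantifier ∃p sits under an odd number of negations (counting the antecedent side of each →), so it flips to ∀p.

universal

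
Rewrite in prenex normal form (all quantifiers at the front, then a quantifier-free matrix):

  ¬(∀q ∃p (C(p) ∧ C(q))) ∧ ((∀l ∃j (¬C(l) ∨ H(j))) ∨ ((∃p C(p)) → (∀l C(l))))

First replace A → B with ¬A ∨ B.
  ¬(∀q ∃p (C(p) ∧ C(q))) ∧ ((∀l ∃j (¬C(l) ∨ H(j))) ∨ ¬(∃p C(p)) ∨ (∀l C(l)))
Move each ¬ inward, flipping quantifiers it crosses:
  (∃q ∀p (¬C(p) ∨ ¬C(q))) ∧ ((∀l ∃j (¬C(l) ∨ H(j))) ∨ (∀p ¬C(p)) ∨ (∀l C(l)))
Give each quantifier a distinct variable: p↦z1, l↦y1.
  (∃q ∀p (¬C(p) ∨ ¬C(q))) ∧ ((∀l ∃j (¬C(l) ∨ H(j))) ∨ (∀z1 ¬C(z1)) ∨ (∀y1 C(y1)))
Extract every quantifier outward, since the variables are now distinct and don't occur free across branches:
  ∃q ∀p ∀l ∃j ∀z1 ∀y1 ((¬C(p) ∨ ¬C(q)) ∧ (¬C(l) ∨ H(j) ∨ ¬C(z1) ∨ C(y1)))

∃q ∀p ∀l ∃j ∀z1 ∀y1 ((¬C(p) ∨ ¬C(q)) ∧ (¬C(l) ∨ H(j) ∨ ¬C(z1) ∨ C(y1)))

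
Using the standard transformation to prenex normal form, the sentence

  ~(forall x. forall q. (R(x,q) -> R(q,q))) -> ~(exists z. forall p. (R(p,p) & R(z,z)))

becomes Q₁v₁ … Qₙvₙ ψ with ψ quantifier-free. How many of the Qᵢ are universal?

3

First replace A → B with ¬A ∨ B.
  ~~(forall x. forall q. (~R(x,q) | R(q,q))) | ~(exists z. forall p. (R(p,p) & R(z,z)))
Drive negations inward (¬∀x A ≡ ∃x ¬A, ¬∃x A ≡ ∀x ¬A, De Morgan for ∧/∨):
  (forall x. forall q. (~R(x,q) | R(q,q))) | (forall z. exists p. (~R(p,p) | ~R(z,z)))
All bound variables are already distinct, so no renaming is needed.
Pull the quantifiers to the front (each side's bound variable is not free in the other side):
  forall x. forall q. forall z. exists p. (~R(x,q) | R(q,q) | ~R(p,p) | ~R(z,z))
The prefix is forall x forall q forall z exists p: 3 universal, 1 existential.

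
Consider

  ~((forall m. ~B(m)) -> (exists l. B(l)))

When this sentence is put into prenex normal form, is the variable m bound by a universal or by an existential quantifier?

Eliminate → and ↔ using ¬ and ∨.
  ~(~(forall m. ~B(m)) | (exists l. B(l)))
Move each ¬ inward, flipping quantifiers it crosses:
  (forall m. ~B(m)) & (forall l. ~B(l))
Extract every quantifier outward, since the variables are now distinct and don't occur free across branches:
  forall m. forall l. (~B(m) & ~B(l))
The quantifier forall m sits under an even number of negations (counting the antecedent side of each →), so it remains universal.

universal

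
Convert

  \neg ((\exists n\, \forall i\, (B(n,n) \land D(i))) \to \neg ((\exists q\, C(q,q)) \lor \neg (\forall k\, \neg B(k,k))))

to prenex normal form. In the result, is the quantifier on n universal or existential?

Rewrite implications/biconditionals: A → B as ¬A ∨ B.
  \neg (\neg (\exists n\, \forall i\, (B(n,n) \land D(i))) \lor \neg ((\exists q\, C(q,q)) \lor \neg (\forall k\, \neg B(k,k))))
Push ¬ through the quantifiers and connectives to reach negation normal form:
  (\exists n\, \forall i\, (B(n,n) \land D(i))) \land ((\exists q\, C(q,q)) \lor (\exists k\, B(k,k)))
All bound variables are already distinct, so no renaming is needed.
Finally move all quantifiers to the prefix:
  \exists n\, \forall i\, \exists q\, \exists k\, (B(n,n) \land D(i) \land (C(q,q) \lor B(k,k)))
The quantifier \exists n sits under an even number of negations (counting the antecedent side of each →), so it remains existential.

existential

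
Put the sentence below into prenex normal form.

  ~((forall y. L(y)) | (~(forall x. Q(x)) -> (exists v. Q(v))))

exists y. exists x. forall v. (~L(y) & ~Q(x) & ~Q(v))

Rewrite implications/biconditionals: A → B as ¬A ∨ B.
  ~((forall y. L(y)) | ~~(forall x. Q(x)) | (exists v. Q(v)))
Move each ¬ inward, flipping quantifiers it crosses:
  (exists y. ~L(y)) & (exists x. ~Q(x)) & (forall v. ~Q(v))
All bound variables are already distinct, so no renaming is needed.
Extract every quantifier outward, since the variables are now distinct and don't occur free across branches:
  exists y. exists x. forall v. (~L(y) & ~Q(x) & ~Q(v))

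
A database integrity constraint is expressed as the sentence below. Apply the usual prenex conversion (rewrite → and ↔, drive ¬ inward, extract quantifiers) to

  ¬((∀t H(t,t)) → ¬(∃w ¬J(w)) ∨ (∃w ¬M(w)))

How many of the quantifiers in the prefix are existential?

1

Eliminate → and ↔ using ¬ and ∨.
  ¬(¬(∀t H(t,t)) ∨ ¬(∃w ¬J(w)) ∨ (∃w ¬M(w)))
Drive negations inward (¬∀x A ≡ ∃x ¬A, ¬∃x A ≡ ∀x ¬A, De Morgan for ∧/∨):
  (∀t H(t,t)) ∧ (∃w ¬J(w)) ∧ (∀w M(w))
Give each quantifier a distinct variable: w↦w1.
  (∀t H(t,t)) ∧ (∃w ¬J(w)) ∧ (∀w1 M(w1))
Finally move all quantifiers to the prefix:
  ∀t ∃w ∀w1 (H(t,t) ∧ ¬J(w) ∧ M(w1))
The prefix is ∀t ∃w ∀w1: 2 universal, 1 existential.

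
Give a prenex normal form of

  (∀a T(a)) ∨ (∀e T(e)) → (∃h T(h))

∃a ∃e ∃h (¬T(a) ∧ ¬T(e) ∨ T(h))

Rewrite implications/biconditionals: A → B as ¬A ∨ B.
  ¬((∀a T(a)) ∨ (∀e T(e))) ∨ (∃h T(h))
Push ¬ through the quantifiers and connectives to reach negation normal form:
  (∃a ¬T(a)) ∧ (∃e ¬T(e)) ∨ (∃h T(h))
All bound variables are already distinct, so no renaming is needed.
Extract every quantifier outward, since the variables are now distinct and don't occur free across branches:
  ∃a ∃e ∃h (¬T(a) ∧ ¬T(e) ∨ T(h))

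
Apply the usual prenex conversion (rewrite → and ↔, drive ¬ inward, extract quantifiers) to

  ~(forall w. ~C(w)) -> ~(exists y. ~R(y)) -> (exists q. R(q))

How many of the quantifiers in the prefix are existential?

Rewrite implications/biconditionals: A → B as ¬A ∨ B.
  ~~(forall w. ~C(w)) | ~~(exists y. ~R(y)) | (exists q. R(q))
Drive negations inward (¬∀x A ≡ ∃x ¬A, ¬∃x A ≡ ∀x ¬A, De Morgan for ∧/∨):
  (forall w. ~C(w)) | (exists y. ~R(y)) | (exists q. R(q))
All bound variables are already distinct, so no renaming is needed.
Finally move all quantifiers to the prefix:
  forall w. exists y. exists q. (~C(w) | ~R(y) | R(q))
The prefix is forall w exists y exists q: 1 universal, 2 existential.

2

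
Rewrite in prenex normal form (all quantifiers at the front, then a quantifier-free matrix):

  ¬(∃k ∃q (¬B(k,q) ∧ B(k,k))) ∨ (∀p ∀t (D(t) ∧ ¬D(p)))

∀k ∀q ∀p ∀t (B(k,q) ∨ ¬B(k,k) ∨ D(t) ∧ ¬D(p))

Move each ¬ inward, flipping quantifiers it crosses:
  (∀k ∀q (B(k,q) ∨ ¬B(k,k))) ∨ (∀p ∀t (D(t) ∧ ¬D(p)))
All bound variables are already distinct, so no renaming is needed.
Pull the quantifiers to the front (each side's bound variable is not free in the other side):
  ∀k ∀q ∀p ∀t (B(k,q) ∨ ¬B(k,k) ∨ D(t) ∧ ¬D(p))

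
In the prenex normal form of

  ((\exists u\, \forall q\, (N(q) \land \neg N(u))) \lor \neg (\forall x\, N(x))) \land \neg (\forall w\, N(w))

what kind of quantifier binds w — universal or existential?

Move each ¬ inward, flipping quantifiers it crosses:
  ((\exists u\, \forall q\, (N(q) \land \neg N(u))) \lor (\exists x\, \neg N(x))) \land (\exists w\, \neg N(w))
All bound variables are already distinct, so no renaming is needed.
Pull the quantifiers to the front (each side's bound variable is not free in the other side):
  \exists u\, \forall q\, \exists x\, \exists w\, ((N(q) \land \neg N(u) \lor \neg N(x)) \land \neg N(w))
The quantifier \forall w sits under an odd number of negations, so it flips to \exists w.

existential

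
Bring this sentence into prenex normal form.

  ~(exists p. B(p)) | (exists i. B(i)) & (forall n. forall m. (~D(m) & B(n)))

forall p. exists i. forall n. forall m. (~B(p) | B(i) & ~D(m) & B(n))

Push ¬ through the quantifiers and connectives to reach negation normal form:
  (forall p. ~B(p)) | (exists i. B(i)) & (forall n. forall m. (~D(m) & B(n)))
All bound variables are already distinct, so no renaming is needed.
Finally move all quantifiers to the prefix:
  forall p. exists i. forall n. forall m. (~B(p) | B(i) & ~D(m) & B(n))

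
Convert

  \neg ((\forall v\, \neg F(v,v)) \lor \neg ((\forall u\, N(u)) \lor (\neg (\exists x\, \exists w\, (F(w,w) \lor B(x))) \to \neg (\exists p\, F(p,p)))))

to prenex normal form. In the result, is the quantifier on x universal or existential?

existential

Eliminate → and ↔ using ¬ and ∨.
  \neg ((\forall v\, \neg F(v,v)) \lor \neg ((\forall u\, N(u)) \lor \neg \neg (\exists x\, \exists w\, (F(w,w) \lor B(x))) \lor \neg (\exists p\, F(p,p))))
Push ¬ through the quantifiers and connectives to reach negation normal form:
  (\exists v\, F(v,v)) \land ((\forall u\, N(u)) \lor (\exists x\, \exists w\, (F(w,w) \lor B(x))) \lor (\forall p\, \neg F(p,p)))
All bound variables are already distinct, so no renaming is needed.
Pull the quantifiers to the front (each side's bound variable is not free in the other side):
  \exists v\, \forall u\, \exists x\, \exists w\, \forall p\, (F(v,v) \land (N(u) \lor F(w,w) \lor B(x) \lor \neg F(p,p)))
The quantifier \exists x sits under an even number of negations (counting the antecedent side of each →), so it remains existential.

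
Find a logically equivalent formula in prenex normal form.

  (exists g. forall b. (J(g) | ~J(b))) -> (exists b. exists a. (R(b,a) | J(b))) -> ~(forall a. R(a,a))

forall g. exists b. forall q. forall a. exists c. (~J(g) & J(b) | ~R(q,a) & ~J(q) | ~R(c,c))

Rewrite implications/biconditionals: A → B as ¬A ∨ B.
  ~(exists g. forall b. (J(g) | ~J(b))) | ~(exists b. exists a. (R(b,a) | J(b))) | ~(forall a. R(a,a))
Move each ¬ inward, flipping quantifiers it crosses:
  (forall g. exists b. (~J(g) & J(b))) | (forall b. forall a. (~R(b,a) & ~J(b))) | (exists a. ~R(a,a))
Rename bound variables to avoid capture: b↦q, a↦c.
  (forall g. exists b. (~J(g) & J(b))) | (forall q. forall a. (~R(q,a) & ~J(q))) | (exists c. ~R(c,c))
Finally move all quantifiers to the prefix:
  forall g. exists b. forall q. forall a. exists c. (~J(g) & J(b) | ~R(q,a) & ~J(q) | ~R(c,c))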